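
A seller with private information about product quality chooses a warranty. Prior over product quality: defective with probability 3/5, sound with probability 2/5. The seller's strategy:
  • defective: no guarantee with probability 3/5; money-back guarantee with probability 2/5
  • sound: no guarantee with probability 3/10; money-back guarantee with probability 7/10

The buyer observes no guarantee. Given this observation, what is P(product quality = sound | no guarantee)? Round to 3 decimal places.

0.250

P(no guarantee) = (3/5)·(3/5) + (2/5)·(3/10) = 12/25
P(sound | no guarantee) = ((2/5)·(3/10)) / (12/25) = (3/25) / (12/25) = 1/4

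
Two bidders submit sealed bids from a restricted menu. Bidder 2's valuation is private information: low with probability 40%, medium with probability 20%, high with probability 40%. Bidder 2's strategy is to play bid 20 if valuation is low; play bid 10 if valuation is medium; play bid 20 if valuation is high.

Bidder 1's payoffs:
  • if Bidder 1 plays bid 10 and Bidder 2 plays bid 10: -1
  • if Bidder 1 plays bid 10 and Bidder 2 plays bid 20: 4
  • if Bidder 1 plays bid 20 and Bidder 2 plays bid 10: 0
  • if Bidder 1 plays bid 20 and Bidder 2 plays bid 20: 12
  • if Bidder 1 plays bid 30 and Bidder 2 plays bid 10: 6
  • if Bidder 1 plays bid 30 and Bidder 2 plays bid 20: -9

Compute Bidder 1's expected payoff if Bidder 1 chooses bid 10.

3

E[bid 10] = 0.4·4 + 0.2·(-1) + 0.4·4 = 1.6 + (-0.2) + 1.6 = 3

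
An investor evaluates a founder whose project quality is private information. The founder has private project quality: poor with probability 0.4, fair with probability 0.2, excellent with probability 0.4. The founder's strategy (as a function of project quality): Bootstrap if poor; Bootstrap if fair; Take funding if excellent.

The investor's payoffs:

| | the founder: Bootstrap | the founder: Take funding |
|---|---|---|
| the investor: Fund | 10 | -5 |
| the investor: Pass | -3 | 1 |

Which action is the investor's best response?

Fund

Compute the investor's expected payoff for each action, taking the expectation over the founder's type.
E[Fund] = 0.4·(10) + 0.2·(10) + 0.4·(-5) = 4
E[Pass] = 0.4·(-3) + 0.2·(-3) + 0.4·(1) = -1.4
Best response: Fund (4 is the largest).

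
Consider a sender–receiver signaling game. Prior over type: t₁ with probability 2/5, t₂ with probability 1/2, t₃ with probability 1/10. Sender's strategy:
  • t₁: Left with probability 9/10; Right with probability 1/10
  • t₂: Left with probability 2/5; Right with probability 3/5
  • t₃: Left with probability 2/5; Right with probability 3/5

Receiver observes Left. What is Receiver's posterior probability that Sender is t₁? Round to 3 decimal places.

P(Left) = (2/5)·(9/10) + (1/2)·(2/5) + (1/10)·(2/5) = 3/5
P(t₁ | Left) = ((2/5)·(9/10)) / (3/5) = (9/25) / (3/5) = 3/5

0.600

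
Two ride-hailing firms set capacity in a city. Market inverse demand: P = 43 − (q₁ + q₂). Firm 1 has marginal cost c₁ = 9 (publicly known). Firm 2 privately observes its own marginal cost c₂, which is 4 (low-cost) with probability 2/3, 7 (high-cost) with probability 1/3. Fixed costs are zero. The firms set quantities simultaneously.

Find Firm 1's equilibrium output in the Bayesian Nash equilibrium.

Each type of Firm 2 best-responds to q₁; Firm 1 best-responds to the expected q₂ over Firm 2's types.
Firm 2 with cost c maximizes (43 − (q₁+q₂) − c)·q₂, giving q₂(c) = (43 − c − q₁)/2.
E[c₂] = 2/3·4 + 1/3·7 = 5
Firm 1's FOC against E[q₂] yields q₁ = (43 − 2·9 + E[c₂])/3 = (43 − 18 + 5)/3 = 10.

10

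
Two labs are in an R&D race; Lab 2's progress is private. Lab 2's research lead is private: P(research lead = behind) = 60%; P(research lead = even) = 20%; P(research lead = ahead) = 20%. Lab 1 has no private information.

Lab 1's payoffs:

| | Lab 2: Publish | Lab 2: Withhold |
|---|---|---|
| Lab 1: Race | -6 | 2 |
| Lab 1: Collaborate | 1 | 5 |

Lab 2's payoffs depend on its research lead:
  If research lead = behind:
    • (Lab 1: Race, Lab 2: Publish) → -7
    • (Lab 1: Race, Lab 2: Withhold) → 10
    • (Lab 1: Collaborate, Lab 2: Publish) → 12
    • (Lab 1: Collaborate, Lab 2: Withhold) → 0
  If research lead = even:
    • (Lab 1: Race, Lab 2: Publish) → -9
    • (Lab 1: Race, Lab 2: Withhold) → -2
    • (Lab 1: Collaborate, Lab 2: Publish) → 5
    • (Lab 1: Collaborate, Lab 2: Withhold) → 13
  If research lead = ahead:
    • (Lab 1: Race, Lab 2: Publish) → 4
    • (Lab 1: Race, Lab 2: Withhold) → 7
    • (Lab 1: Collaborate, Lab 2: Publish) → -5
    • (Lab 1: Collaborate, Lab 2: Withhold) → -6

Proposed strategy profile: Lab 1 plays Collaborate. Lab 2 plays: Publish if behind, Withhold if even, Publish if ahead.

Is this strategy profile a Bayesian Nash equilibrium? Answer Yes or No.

Yes

Lab 1 plays Collaborate: E[Collaborate] = 0.6·(1) + 0.2·(5) + 0.2·(1) = 1.8; E[Race] = -4.4. Best-responding. ✓
Lab 2 (research lead behind), facing Collaborate: Publish gives 12, Withhold gives 0. Proposed Publish is best. ✓
Lab 2 (research lead even), facing Collaborate: Publish gives 5, Withhold gives 13. Proposed Withhold is best. ✓
Lab 2 (research lead ahead), facing Collaborate: Publish gives -5, Withhold gives -6. Proposed Publish is best. ✓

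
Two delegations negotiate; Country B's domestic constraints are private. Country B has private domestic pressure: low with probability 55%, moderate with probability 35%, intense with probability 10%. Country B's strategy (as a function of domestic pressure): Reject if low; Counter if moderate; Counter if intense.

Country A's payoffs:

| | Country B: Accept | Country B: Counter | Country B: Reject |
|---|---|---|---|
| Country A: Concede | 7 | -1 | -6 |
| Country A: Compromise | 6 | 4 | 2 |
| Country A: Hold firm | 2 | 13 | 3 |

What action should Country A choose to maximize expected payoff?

Hold firm

E[Concede] = 0.55·(-6) + 0.35·(-1) + 0.1·(-1) = -3.75
E[Compromise] = 0.55·(2) + 0.35·(4) + 0.1·(4) = 2.9
E[Hold firm] = 0.55·(3) + 0.35·(13) + 0.1·(13) = 7.5
Best response: Hold firm (7.5 is the largest).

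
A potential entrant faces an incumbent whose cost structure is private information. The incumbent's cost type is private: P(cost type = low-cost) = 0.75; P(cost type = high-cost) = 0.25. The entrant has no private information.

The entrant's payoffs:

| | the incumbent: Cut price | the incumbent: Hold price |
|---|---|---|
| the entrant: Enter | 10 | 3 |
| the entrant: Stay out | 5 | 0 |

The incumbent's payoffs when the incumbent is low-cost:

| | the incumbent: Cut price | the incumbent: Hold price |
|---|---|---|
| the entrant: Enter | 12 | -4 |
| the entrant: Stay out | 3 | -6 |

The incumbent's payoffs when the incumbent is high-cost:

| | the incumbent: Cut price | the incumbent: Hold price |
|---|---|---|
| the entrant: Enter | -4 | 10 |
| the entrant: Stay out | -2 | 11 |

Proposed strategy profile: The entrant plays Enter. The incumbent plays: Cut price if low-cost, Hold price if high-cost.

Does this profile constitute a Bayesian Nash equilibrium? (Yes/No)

The entrant plays Enter: E[Enter] = 0.75·(10) + 0.25·(3) = 8.25; E[Stay out] = 3.75. Best-responding. ✓
The incumbent (cost type low-cost), facing Enter: Cut price gives 12, Hold price gives -4. Proposed Cut price is best. ✓
The incumbent (cost type high-cost), facing Enter: Cut price gives -4, Hold price gives 10. Proposed Hold price is best. ✓

Yes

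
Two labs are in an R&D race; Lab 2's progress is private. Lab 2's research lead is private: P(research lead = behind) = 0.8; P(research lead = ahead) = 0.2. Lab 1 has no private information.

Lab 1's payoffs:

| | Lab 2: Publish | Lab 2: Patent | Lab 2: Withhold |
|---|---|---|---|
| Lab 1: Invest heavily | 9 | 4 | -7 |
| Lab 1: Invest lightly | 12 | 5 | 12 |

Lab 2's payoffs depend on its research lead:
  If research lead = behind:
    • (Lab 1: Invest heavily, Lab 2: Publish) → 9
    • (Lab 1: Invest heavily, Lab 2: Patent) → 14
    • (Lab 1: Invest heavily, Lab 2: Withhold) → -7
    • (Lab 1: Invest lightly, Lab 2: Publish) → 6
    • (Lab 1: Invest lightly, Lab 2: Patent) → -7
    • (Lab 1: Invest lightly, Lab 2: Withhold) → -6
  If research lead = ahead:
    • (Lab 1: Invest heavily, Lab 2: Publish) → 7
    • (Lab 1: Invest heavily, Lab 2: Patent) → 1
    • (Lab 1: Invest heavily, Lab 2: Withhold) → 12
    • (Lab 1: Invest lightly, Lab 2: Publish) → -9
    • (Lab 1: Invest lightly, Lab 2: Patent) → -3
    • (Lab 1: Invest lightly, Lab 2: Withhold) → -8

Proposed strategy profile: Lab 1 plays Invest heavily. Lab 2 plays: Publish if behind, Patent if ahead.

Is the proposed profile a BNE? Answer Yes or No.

Lab 1 plays Invest heavily: E[Invest heavily] = 0.8·(9) + 0.2·(4) = 8; E[Invest lightly] = 10.6. Not best-responding. ✗
Lab 2 (research lead behind), facing Invest heavily: Publish gives 9, Patent gives 14, Withhold gives -7. Proposed Publish is not best — profitable deviation exists. ✗
Lab 2 (research lead ahead), facing Invest heavily: Publish gives 7, Patent gives 1, Withhold gives 12. Proposed Patent is not best — profitable deviation exists. ✗

No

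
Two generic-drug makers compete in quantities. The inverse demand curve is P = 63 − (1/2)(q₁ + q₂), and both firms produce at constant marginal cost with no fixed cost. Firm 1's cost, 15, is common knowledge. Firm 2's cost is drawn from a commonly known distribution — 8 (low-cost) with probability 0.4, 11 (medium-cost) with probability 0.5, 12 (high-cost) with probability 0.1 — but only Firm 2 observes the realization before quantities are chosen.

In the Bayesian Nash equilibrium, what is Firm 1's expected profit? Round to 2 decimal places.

Firm 2 with cost c maximizes (63 − (1/2)(q₁+q₂) − c)·q₂, giving q₂(c) = (63 − c − (1/2)q₁).
E[c₂] = 0.4·8 + 0.5·11 + 0.1·12 = 9.9
Firm 1's FOC against E[q₂] yields q₁ = (63 − 2·15 + E[c₂])/(3/2) = (63 − 30 + 9.9)/(3/2) = 28.6.
E[P] = 63 − (1/2)·(q₁ + E[q₂]) = 29.3; Firm 1's expected profit = (E[P] − 15)·q₁ = (29.3 − 15)·28.6 = 408.98.

408.98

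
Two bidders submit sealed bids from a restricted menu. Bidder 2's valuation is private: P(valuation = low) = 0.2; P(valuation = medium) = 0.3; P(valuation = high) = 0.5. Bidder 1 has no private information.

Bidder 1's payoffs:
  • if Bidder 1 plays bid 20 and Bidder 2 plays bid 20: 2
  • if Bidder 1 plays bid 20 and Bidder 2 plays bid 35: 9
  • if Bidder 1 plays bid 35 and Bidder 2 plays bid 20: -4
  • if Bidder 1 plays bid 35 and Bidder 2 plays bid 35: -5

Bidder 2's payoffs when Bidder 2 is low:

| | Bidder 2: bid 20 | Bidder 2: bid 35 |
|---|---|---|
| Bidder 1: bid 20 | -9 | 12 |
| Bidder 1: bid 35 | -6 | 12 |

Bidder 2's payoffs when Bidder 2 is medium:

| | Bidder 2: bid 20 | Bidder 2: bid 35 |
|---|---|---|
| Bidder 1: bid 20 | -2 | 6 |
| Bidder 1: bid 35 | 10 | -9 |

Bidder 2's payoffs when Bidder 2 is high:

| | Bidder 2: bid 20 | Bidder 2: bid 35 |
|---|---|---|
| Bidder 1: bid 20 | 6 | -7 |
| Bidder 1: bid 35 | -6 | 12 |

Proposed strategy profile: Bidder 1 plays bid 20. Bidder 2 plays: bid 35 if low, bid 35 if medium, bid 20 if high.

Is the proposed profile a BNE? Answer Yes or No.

A profile is a BNE iff every type of every player is best-responding given beliefs about the other side.
Bidder 1 plays bid 20: E[bid 20] = 0.2·(9) + 0.3·(9) + 0.5·(2) = 5.5; E[bid 35] = -4.5. Best-responding. ✓
Bidder 2 (valuation low), facing bid 20: bid 20 gives -9, bid 35 gives 12. Proposed bid 35 is best. ✓
Bidder 2 (valuation medium), facing bid 20: bid 20 gives -2, bid 35 gives 6. Proposed bid 35 is best. ✓
Bidder 2 (valuation high), facing bid 20: bid 20 gives 6, bid 35 gives -7. Proposed bid 20 is best. ✓

Yes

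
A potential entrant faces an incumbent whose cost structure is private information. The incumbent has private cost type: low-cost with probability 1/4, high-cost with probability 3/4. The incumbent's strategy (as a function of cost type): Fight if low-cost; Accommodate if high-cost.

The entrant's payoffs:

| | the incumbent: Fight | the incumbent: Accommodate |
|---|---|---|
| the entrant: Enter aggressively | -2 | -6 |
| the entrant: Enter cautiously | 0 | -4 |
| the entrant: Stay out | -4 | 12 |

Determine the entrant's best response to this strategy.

Stay out

E[Enter aggressively] = 1/4·(-2) + 3/4·(-6) = -5
E[Enter cautiously] = 1/4·(0) + 3/4·(-4) = -3
E[Stay out] = 1/4·(-4) + 3/4·(12) = 8
Best response: Stay out (8 is the largest).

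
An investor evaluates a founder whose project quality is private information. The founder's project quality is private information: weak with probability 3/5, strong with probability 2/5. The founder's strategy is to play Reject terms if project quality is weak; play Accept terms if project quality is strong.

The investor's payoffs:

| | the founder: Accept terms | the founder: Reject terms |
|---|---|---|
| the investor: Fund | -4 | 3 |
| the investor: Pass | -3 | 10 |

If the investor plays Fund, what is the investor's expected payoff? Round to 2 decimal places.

0.20

E[Fund] = 3/5·3 + 2/5·(-4) = 9/5 + (-8/5) = 1/5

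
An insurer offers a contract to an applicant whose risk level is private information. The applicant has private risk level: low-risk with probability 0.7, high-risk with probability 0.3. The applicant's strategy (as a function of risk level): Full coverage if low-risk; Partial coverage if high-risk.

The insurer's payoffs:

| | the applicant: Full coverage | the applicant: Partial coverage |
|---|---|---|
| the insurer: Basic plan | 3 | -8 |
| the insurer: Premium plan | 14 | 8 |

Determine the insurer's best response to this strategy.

E[Basic plan] = 0.7·(3) + 0.3·(-8) = -0.3
E[Premium plan] = 0.7·(14) + 0.3·(8) = 12.2
Best response: Premium plan (12.2 is the largest).

Premium plan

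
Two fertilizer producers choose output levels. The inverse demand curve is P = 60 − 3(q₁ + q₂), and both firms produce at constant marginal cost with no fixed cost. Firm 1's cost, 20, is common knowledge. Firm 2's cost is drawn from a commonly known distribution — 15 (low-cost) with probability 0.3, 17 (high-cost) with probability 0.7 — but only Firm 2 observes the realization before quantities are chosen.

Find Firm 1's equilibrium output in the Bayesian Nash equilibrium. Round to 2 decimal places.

4.04

Type-c best response for Firm 2: q₂(c) = (60 − c)/6 − q₁/2.
Firm 1 maximizes expected profit; its first-order condition is 60 − 6q₁ − 3E[q₂] − 20 = 0.
Substituting E[q₂] and solving: E[c₂] = 16.4, so q₁ = (60 − 2·20 + 16.4)/9 = 4.04444.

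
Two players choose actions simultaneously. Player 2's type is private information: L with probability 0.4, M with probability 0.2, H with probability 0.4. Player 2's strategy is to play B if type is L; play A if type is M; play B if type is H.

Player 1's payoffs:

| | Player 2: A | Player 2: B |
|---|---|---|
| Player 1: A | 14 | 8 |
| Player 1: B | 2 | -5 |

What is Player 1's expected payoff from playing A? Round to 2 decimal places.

Take the expectation over Player 2's type, weighting each type's action by its prior probability.
E[A] = 0.4·8 + 0.2·14 + 0.4·8 = 3.2 + 2.8 + 3.2 = 9.2

9.20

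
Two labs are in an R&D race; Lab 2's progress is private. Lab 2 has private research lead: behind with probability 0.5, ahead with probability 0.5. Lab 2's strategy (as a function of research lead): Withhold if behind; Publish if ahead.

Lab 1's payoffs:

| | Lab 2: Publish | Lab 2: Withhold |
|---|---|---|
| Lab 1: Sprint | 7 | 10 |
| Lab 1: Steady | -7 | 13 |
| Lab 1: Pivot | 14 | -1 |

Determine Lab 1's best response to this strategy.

Sprint

E[Sprint] = 0.5·(10) + 0.5·(7) = 8.5
E[Steady] = 0.5·(13) + 0.5·(-7) = 3
E[Pivot] = 0.5·(-1) + 0.5·(14) = 6.5
Best response: Sprint (8.5 is the largest).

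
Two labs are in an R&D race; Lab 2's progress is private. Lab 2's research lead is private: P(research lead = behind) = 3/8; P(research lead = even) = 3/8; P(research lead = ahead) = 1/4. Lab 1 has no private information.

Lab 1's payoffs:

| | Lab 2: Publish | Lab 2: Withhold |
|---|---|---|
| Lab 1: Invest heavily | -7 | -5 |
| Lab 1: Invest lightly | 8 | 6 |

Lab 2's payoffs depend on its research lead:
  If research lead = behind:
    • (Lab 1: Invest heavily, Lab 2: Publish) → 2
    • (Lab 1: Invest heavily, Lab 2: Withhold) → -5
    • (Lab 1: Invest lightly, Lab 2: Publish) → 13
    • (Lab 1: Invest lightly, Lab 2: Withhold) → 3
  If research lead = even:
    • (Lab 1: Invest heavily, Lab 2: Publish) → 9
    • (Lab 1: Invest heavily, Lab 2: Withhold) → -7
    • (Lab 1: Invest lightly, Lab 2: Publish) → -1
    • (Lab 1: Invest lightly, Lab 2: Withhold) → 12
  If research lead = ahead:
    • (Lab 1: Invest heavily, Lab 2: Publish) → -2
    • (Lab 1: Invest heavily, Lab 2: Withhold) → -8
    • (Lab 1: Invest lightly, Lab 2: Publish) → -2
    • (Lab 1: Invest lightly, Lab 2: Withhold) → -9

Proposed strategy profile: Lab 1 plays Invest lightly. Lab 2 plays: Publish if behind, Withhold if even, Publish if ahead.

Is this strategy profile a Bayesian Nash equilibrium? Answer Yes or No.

Lab 1 plays Invest lightly: E[Invest lightly] = 3/8·(8) + 3/8·(6) + 1/4·(8) = 29/4; E[Invest heavily] = -25/4. Best-responding. ✓
Lab 2 (research lead behind), facing Invest lightly: Publish gives 13, Withhold gives 3. Proposed Publish is best. ✓
Lab 2 (research lead even), facing Invest lightly: Publish gives -1, Withhold gives 12. Proposed Withhold is best. ✓
Lab 2 (research lead ahead), facing Invest lightly: Publish gives -2, Withhold gives -9. Proposed Publish is best. ✓

Yes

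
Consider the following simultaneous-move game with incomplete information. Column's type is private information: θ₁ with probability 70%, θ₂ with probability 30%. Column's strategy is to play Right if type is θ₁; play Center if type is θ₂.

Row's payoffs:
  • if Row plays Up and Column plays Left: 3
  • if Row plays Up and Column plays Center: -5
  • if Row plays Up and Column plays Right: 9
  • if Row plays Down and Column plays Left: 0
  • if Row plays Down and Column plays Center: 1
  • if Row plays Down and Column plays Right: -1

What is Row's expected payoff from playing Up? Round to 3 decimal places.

4.800

E[Up] = 0.7·9 + 0.3·(-5) = 6.3 + (-1.5) = 4.8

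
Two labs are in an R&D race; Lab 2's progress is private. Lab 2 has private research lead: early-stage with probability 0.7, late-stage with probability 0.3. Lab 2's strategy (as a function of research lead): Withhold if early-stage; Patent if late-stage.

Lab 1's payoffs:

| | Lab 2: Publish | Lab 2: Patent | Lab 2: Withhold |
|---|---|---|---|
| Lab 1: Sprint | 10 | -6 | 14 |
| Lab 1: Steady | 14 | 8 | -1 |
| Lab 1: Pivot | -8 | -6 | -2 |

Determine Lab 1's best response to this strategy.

Sprint

Compute Lab 1's expected payoff for each action, taking the expectation over Lab 2's type.
E[Sprint] = 0.7·(14) + 0.3·(-6) = 8
E[Steady] = 0.7·(-1) + 0.3·(8) = 1.7
E[Pivot] = 0.7·(-2) + 0.3·(-6) = -3.2
Best response: Sprint (8 is the largest).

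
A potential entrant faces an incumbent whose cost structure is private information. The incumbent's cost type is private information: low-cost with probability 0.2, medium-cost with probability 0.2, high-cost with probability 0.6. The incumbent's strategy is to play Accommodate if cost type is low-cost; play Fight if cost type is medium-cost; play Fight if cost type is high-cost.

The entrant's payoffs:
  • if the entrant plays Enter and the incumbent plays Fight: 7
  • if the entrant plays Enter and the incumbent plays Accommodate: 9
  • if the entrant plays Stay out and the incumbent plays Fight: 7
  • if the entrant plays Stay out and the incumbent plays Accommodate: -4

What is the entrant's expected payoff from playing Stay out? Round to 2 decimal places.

Take the expectation over the incumbent's cost type, weighting each type's action by its prior probability.
E[Stay out] = 0.2·(-4) + 0.2·7 + 0.6·7 = (-0.8) + 1.4 + 4.2 = 4.8

4.80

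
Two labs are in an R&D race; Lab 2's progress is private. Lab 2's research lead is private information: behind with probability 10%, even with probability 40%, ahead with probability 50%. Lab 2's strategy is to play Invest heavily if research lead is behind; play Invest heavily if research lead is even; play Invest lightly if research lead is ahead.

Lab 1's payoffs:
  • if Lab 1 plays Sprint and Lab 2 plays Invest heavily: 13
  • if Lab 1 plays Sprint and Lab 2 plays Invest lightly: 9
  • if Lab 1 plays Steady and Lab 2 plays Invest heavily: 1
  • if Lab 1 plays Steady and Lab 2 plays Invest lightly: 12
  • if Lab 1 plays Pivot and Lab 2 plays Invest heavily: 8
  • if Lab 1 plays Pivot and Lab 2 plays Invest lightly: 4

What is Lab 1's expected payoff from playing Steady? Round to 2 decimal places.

6.50

Take the expectation over Lab 2's research lead, weighting each type's action by its prior probability.
E[Steady] = 0.1·1 + 0.4·1 + 0.5·12 = 0.1 + 0.4 + 6 = 6.5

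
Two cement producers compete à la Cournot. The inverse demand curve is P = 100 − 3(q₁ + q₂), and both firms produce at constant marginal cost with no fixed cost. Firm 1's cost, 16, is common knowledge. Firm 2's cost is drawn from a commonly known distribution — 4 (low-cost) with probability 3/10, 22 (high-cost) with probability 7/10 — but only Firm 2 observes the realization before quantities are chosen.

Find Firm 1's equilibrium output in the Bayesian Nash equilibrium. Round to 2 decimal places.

9.40

Type-c best response for Firm 2: q₂(c) = (100 − c)/6 − q₁/2.
Firm 1 maximizes expected profit; its first-order condition is 100 − 6q₁ − 3E[q₂] − 16 = 0.
Substituting E[q₂] and solving: E[c₂] = 16.6, so q₁ = (100 − 2·16 + 16.6)/9 = 9.4.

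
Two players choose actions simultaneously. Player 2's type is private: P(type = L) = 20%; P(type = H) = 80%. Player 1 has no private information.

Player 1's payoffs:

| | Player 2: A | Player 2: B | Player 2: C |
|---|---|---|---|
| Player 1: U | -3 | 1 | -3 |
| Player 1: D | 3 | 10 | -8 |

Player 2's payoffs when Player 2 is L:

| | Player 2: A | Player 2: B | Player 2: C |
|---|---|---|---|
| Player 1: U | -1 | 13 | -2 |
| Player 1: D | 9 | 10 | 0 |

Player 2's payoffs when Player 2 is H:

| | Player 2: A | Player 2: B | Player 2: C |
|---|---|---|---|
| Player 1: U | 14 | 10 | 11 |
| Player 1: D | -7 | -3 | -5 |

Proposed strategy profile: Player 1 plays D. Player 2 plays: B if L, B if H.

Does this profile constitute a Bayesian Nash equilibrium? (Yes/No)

Player 1 plays D: E[D] = 0.2·(10) + 0.8·(10) = 10; E[U] = 1. Best-responding. ✓
Player 2 (type L), facing D: A gives 9, B gives 10, C gives 0. Proposed B is best. ✓
Player 2 (type H), facing D: A gives -7, B gives -3, C gives -5. Proposed B is best. ✓

Yes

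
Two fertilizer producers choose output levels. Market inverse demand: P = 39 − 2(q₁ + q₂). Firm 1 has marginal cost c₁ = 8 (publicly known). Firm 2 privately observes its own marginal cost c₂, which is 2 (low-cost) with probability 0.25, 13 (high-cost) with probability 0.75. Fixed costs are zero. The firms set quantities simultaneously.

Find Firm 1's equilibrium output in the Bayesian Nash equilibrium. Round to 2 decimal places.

Type-c best response for Firm 2: q₂(c) = (39 − c)/4 − q₁/2.
Firm 1 maximizes expected profit; its first-order condition is 39 − 4q₁ − 2E[q₂] − 8 = 0.
Substituting E[q₂] and solving: E[c₂] = 10.25, so q₁ = (39 − 2·8 + 10.25)/6 = 5.54167.

5.54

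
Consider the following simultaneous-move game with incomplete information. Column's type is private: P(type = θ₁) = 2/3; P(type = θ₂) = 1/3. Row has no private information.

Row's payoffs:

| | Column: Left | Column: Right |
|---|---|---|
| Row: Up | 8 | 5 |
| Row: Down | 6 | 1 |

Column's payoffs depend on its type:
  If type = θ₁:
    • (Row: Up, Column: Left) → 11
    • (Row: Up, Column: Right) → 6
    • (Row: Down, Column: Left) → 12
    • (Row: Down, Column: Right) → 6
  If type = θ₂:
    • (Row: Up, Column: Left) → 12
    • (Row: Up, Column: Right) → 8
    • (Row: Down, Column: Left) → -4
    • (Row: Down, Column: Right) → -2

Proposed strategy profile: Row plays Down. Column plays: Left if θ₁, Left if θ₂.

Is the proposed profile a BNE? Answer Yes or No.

A profile is a BNE iff every type of every player is best-responding given beliefs about the other side.
Row plays Down: E[Down] = 2/3·(6) + 1/3·(6) = 6; E[Up] = 8. Not best-responding. ✗
Column (type θ₁), facing Down: Left gives 12, Right gives 6. Proposed Left is best. ✓
Column (type θ₂), facing Down: Left gives -4, Right gives -2. Proposed Left is not best — profitable deviation exists. ✗

No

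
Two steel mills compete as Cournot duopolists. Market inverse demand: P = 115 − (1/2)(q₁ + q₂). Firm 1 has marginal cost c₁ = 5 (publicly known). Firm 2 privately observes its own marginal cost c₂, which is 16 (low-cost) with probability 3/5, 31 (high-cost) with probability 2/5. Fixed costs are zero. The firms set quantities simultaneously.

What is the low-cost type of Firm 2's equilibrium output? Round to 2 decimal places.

56.67

Type-c best response for Firm 2: q₂(c) = (115 − c) − q₁/2.
Firm 1 maximizes expected profit; its first-order condition is 115 − q₁ − (1/2)E[q₂] − 5 = 0.
Substituting E[q₂] and solving: E[c₂] = 22, so q₁ = (115 − 2·5 + 22)/(3/2) = 84.6667.
q₂(low-cost) = (115 − 16 − (1/2)·84.6667) = 56.6667.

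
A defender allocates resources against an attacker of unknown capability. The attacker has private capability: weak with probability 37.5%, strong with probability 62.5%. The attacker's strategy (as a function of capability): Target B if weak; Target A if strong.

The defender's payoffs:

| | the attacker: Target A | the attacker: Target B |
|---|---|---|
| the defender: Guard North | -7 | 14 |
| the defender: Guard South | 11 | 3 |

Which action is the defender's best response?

Guard South

Compute the defender's expected payoff for each action, taking the expectation over the attacker's type.
E[Guard North] = 0.375·(14) + 0.625·(-7) = 0.875
E[Guard South] = 0.375·(3) + 0.625·(11) = 8
Best response: Guard South (8 is the largest).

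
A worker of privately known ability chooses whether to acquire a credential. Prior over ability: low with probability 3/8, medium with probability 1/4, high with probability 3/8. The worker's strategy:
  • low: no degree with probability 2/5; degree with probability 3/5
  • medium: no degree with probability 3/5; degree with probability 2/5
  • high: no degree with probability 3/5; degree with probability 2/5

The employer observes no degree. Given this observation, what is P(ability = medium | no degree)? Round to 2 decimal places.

0.29

Apply Bayes' rule using the sender's strategy as the likelihood.
P(no degree) = (3/8)·(2/5) + (1/4)·(3/5) + (3/8)·(3/5) = 21/40
P(medium | no degree) = ((1/4)·(3/5)) / (21/40) = (3/20) / (21/40) = 2/7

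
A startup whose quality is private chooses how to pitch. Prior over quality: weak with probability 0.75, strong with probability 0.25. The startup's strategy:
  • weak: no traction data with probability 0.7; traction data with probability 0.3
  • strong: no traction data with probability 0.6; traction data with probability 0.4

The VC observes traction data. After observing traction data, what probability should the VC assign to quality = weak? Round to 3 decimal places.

Apply Bayes' rule using the sender's strategy as the likelihood.
P(traction data) = 0.75·0.3 + 0.25·0.4 = 0.325
P(weak | traction data) = (0.75·0.3) / 0.325 = 0.225 / 0.325 = 0.692308

0.692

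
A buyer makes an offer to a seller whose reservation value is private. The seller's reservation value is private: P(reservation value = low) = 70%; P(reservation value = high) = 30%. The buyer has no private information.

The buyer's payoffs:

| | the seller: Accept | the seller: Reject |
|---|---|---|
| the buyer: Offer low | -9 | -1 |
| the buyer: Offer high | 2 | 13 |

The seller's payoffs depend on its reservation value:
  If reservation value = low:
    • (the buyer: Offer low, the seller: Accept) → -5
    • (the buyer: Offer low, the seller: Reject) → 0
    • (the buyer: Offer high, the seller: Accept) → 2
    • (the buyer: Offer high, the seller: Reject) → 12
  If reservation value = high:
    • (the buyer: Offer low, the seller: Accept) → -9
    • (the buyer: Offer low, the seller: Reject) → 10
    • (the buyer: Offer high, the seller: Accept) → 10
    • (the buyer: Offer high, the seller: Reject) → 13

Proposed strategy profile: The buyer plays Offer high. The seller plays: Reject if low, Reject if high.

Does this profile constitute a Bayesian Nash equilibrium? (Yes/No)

A profile is a BNE iff every type of every player is best-responding given beliefs about the other side.
The buyer plays Offer high: E[Offer high] = 0.7·(13) + 0.3·(13) = 13; E[Offer low] = -1. Best-responding. ✓
The seller (reservation value low), facing Offer high: Accept gives 2, Reject gives 12. Proposed Reject is best. ✓
The seller (reservation value high), facing Offer high: Accept gives 10, Reject gives 13. Proposed Reject is best. ✓

Yes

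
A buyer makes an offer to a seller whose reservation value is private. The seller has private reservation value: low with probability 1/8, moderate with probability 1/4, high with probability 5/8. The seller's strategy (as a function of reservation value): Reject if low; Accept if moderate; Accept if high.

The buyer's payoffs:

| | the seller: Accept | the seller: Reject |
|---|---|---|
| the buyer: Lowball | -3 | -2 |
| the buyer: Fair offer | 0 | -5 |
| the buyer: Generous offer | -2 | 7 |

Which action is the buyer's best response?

Fair offer

Compute the buyer's expected payoff for each action, taking the expectation over the seller's type.
E[Lowball] = 1/8·(-2) + 1/4·(-3) + 5/8·(-3) = -23/8
E[Fair offer] = 1/8·(-5) + 1/4·(0) + 5/8·(0) = -5/8
E[Generous offer] = 1/8·(7) + 1/4·(-2) + 5/8·(-2) = -7/8
Best response: Fair offer (-5/8 is the largest).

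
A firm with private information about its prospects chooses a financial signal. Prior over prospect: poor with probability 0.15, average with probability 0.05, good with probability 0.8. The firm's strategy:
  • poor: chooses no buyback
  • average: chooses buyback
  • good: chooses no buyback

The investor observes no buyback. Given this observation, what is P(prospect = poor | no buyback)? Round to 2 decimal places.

Apply Bayes' rule using the sender's strategy as the likelihood.
P(no buyback) = 0.15·1 + 0.05·0 + 0.8·1 = 0.95
P(poor | no buyback) = (0.15·1) / 0.95 = 0.15 / 0.95 = 0.157895

0.16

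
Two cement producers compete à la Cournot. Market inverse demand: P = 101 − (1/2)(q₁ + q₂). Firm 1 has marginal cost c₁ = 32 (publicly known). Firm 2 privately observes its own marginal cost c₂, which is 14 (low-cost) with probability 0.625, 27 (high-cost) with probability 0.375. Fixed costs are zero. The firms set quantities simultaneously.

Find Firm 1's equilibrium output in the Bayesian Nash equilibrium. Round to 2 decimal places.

37.25

Each type of Firm 2 best-responds to q₁; Firm 1 best-responds to the expected q₂ over Firm 2's types.
Firm 2 with cost c maximizes (101 − (1/2)(q₁+q₂) − c)·q₂, giving q₂(c) = (101 − c − (1/2)q₁).
E[c₂] = 0.625·14 + 0.375·27 = 18.875
Firm 1's FOC against E[q₂] yields q₁ = (101 − 2·32 + E[c₂])/(3/2) = (101 − 64 + 18.875)/(3/2) = 37.25.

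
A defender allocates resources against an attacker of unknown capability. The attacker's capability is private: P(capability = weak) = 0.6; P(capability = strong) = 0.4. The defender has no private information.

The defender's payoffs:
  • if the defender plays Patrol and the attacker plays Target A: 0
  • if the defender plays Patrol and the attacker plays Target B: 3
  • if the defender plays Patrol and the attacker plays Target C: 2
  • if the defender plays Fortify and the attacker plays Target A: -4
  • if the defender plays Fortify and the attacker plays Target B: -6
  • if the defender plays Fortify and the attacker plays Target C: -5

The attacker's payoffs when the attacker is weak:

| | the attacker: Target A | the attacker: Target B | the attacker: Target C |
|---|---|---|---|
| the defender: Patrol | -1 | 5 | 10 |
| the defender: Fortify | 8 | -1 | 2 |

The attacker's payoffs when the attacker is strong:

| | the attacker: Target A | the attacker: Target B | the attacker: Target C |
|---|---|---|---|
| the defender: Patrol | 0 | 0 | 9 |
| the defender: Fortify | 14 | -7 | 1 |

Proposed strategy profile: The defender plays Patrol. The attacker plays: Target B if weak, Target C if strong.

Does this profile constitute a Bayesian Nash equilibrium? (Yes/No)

The defender plays Patrol: E[Patrol] = 0.6·(3) + 0.4·(2) = 2.6; E[Fortify] = -5.6. Best-responding. ✓
The attacker (capability weak), facing Patrol: Target A gives -1, Target B gives 5, Target C gives 10. Proposed Target B is not best — profitable deviation exists. ✗
The attacker (capability strong), facing Patrol: Target A gives 0, Target B gives 0, Target C gives 9. Proposed Target C is best. ✓

No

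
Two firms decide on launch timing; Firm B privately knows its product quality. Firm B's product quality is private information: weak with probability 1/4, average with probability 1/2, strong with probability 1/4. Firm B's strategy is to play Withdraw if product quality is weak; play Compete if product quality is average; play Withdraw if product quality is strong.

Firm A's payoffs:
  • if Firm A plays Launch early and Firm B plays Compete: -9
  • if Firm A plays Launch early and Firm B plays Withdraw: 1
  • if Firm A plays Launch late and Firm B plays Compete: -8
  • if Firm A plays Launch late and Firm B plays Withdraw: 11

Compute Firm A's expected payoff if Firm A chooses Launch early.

-4

E[Launch early] = 1/4·1 + 1/2·(-9) + 1/4·1 = 1/4 + (-9/2) + 1/4 = -4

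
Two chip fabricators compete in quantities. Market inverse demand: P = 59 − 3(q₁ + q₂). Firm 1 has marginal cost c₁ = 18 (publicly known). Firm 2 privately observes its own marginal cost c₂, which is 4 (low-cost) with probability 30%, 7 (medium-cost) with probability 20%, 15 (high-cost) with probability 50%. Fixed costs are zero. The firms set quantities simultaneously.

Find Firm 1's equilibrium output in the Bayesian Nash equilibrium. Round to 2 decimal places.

Type-c best response for Firm 2: q₂(c) = (59 − c)/6 − q₁/2.
Firm 1 maximizes expected profit; its first-order condition is 59 − 6q₁ − 3E[q₂] − 18 = 0.
Substituting E[q₂] and solving: E[c₂] = 10.1, so q₁ = (59 − 2·18 + 10.1)/9 = 3.67778.

3.68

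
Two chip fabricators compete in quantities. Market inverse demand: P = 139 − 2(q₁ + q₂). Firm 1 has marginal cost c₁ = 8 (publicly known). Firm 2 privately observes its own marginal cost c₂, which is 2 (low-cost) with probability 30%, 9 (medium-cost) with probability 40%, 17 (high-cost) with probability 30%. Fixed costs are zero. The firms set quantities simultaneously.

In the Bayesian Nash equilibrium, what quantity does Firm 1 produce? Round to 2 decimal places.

Type-c best response for Firm 2: q₂(c) = (139 − c)/4 − q₁/2.
Firm 1 maximizes expected profit; its first-order condition is 139 − 4q₁ − 2E[q₂] − 8 = 0.
Substituting E[q₂] and solving: E[c₂] = 9.3, so q₁ = (139 − 2·8 + 9.3)/6 = 22.05.

22.05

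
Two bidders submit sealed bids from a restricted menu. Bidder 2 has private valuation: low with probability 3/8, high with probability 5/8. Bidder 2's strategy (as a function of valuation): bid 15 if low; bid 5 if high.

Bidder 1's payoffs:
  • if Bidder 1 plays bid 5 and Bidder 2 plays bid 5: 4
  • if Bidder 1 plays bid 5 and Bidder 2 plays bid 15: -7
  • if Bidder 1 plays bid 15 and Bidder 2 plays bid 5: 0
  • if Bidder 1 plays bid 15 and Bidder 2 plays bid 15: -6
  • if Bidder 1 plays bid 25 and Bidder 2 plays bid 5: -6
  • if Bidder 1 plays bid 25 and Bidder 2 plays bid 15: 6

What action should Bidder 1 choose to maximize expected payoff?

Compute Bidder 1's expected payoff for each action, taking the expectation over Bidder 2's type.
E[bid 5] = 3/8·(-7) + 5/8·(4) = -1/8
E[bid 15] = 3/8·(-6) + 5/8·(0) = -9/4
E[bid 25] = 3/8·(6) + 5/8·(-6) = -3/2
Best response: bid 5 (-1/8 is the largest).

bid 5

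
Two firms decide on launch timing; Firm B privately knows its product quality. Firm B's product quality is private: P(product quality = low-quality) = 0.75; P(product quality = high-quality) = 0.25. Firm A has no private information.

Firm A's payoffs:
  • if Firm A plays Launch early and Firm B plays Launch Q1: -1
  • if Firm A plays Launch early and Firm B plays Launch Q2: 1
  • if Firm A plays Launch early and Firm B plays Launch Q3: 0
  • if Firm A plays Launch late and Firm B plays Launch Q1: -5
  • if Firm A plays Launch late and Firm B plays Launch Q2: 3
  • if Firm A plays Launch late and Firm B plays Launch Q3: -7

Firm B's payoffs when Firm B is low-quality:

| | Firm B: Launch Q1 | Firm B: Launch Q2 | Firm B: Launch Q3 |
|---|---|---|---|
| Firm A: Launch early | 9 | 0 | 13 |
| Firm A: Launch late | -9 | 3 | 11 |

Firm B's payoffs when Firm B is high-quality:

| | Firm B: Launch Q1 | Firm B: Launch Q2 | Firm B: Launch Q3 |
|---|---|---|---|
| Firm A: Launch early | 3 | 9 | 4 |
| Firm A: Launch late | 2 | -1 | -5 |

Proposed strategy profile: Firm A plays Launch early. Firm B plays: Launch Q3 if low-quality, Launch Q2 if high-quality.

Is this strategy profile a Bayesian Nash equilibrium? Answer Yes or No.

Firm A plays Launch early: E[Launch early] = 0.75·(0) + 0.25·(1) = 0.25; E[Launch late] = -4.5. Best-responding. ✓
Firm B (product quality low-quality), facing Launch early: Launch Q1 gives 9, Launch Q2 gives 0, Launch Q3 gives 13. Proposed Launch Q3 is best. ✓
Firm B (product quality high-quality), facing Launch early: Launch Q1 gives 3, Launch Q2 gives 9, Launch Q3 gives 4. Proposed Launch Q2 is best. ✓

Yes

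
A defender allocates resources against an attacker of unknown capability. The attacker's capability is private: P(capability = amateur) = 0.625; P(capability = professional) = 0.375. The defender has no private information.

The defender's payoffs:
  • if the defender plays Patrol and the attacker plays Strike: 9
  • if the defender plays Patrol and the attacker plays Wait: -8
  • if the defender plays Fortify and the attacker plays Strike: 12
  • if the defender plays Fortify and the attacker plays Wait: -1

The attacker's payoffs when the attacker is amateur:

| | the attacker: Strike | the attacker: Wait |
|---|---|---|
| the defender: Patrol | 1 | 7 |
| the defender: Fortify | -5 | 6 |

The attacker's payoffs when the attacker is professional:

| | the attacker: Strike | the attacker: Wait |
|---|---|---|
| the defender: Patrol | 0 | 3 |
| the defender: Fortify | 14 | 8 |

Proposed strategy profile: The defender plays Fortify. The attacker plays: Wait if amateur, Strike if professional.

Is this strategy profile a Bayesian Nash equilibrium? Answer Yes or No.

Yes

A profile is a BNE iff every type of every player is best-responding given beliefs about the other side.
The defender plays Fortify: E[Fortify] = 0.625·(-1) + 0.375·(12) = 3.875; E[Patrol] = -1.625. Best-responding. ✓
The attacker (capability amateur), facing Fortify: Strike gives -5, Wait gives 6. Proposed Wait is best. ✓
The attacker (capability professional), facing Fortify: Strike gives 14, Wait gives 8. Proposed Strike is best. ✓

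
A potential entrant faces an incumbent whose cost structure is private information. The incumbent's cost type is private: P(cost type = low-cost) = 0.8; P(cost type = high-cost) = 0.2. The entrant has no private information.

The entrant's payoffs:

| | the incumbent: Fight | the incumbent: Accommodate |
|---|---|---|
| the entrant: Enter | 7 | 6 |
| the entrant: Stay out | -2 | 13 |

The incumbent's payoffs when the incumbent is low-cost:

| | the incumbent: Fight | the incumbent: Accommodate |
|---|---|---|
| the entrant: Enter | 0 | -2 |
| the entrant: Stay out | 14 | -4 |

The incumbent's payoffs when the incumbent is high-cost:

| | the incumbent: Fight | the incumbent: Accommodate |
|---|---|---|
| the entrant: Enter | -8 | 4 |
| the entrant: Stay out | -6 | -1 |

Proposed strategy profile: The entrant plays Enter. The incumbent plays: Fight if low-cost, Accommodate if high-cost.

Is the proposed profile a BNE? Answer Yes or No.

The entrant plays Enter: E[Enter] = 0.8·(7) + 0.2·(6) = 6.8; E[Stay out] = 1. Best-responding. ✓
The incumbent (cost type low-cost), facing Enter: Fight gives 0, Accommodate gives -2. Proposed Fight is best. ✓
The incumbent (cost type high-cost), facing Enter: Fight gives -8, Accommodate gives 4. Proposed Accommodate is best. ✓

Yes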